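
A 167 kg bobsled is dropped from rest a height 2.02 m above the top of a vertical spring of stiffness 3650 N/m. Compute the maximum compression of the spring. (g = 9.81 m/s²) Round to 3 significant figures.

Let x be the compression. The total drop is H + x, and the bobsled is instantaneously at rest at max compression, so energy conservation gives:
mg(H + x) = ½kx²
½(3650)x² − (167)(9.81)x − (167)(9.81)(2.02) = 0
1825x² − 1638x − 3309 = 0
x = [1638 + √(2.684e+06 + 2.4158e+07)]/(2 × 1825) = 1.868 m

x = 1.87 m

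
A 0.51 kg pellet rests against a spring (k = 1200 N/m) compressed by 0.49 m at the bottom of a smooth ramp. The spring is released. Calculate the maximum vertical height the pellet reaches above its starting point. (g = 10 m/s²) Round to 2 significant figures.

Energy conservation from release to the highest point: ½kx² = mgh
h = kx²/(2mg) = (1200)(0.49)²/(2 × 0.51 × 10) = 28.25 m

h = 28 m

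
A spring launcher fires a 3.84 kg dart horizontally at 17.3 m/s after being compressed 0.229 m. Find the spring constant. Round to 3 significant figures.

k = 21900 N/m

Energy stored in the spring equals the launch KE: ½kx² = ½mv²
k = mv²/x² = (3.84)(17.3)²/(0.229)² = 21916 N/m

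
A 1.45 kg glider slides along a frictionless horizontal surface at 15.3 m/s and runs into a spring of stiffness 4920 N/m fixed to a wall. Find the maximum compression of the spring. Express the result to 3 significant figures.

x = 0.263 m

All KE is stored as spring PE at maximum compression: ½mv² = ½kx²
x = v√(m/k) = 15.3 × √(1.45/4920) = 0.2627 m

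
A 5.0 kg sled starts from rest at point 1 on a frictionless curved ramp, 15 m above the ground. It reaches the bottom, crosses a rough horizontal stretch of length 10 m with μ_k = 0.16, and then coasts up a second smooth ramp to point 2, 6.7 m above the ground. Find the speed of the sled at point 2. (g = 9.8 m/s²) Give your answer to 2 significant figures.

v = 11 m/s

Energy at 1: mgh₁ = (5.0)(9.8)(15) = 735.00 J
Friction loss: W_f = μ_k mg d = 78.40 J
At 2: ½mv² + mgh₂ = mgh₁ − W_f
½mv² = 735.00 − 78.40 − 328.30 = 328.30 J
v = √(2 × 328.30/5.0) = 11.46 m/s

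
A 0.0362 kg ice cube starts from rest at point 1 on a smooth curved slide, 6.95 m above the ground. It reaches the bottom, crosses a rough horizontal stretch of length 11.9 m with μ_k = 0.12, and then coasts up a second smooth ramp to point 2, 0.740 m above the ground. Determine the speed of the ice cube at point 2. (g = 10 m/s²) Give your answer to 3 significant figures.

v = 9.78 m/s

Energy at 1: mgh₁ = (0.0362)(10)(6.95) = 2.5159 J
Friction loss: W_f = μ_k mg d = 0.5169 J
At 2: ½mv² + mgh₂ = mgh₁ − W_f
½mv² = 2.5159 − 0.5169 − 0.26788 = 1.7311 J
v = √(2 × 1.7311/0.0362) = 9.780 m/s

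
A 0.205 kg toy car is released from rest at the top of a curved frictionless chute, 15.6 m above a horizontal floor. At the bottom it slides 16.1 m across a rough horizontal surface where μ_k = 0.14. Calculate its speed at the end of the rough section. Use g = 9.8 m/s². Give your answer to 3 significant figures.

v = 16.2 m/s

Energy bookkeeping (friction removes W_f = μ_k N d):
mgh = ½mv² + μ_k m g d
W_f = μ_k mg d = (0.14)(0.205)(9.8)(16.1) = 4.528 J
½mv² = mgh − W_f = 31.340 − 4.528 = 26.812 J
v = √(2 × 26.812/0.205) = 16.17 m/s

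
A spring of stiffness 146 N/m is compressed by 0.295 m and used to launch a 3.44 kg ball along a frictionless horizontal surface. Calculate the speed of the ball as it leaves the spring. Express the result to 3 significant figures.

Spring PE converts entirely to kinetic energy: ½kx² = ½mv²
v = x√(k/m) = 0.295 × √(146/3.44) = 1.922 m/s

v = 1.92 m/s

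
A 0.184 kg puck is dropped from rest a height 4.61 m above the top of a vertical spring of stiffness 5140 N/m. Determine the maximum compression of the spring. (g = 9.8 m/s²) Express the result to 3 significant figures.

x = 0.0572 m

Measuring PE from the top of the relaxed spring, at max compression the puck has dropped H + x with zero KE, so:
mg(H + x) = ½kx²
½(5140)x² − (0.184)(9.8)x − (0.184)(9.8)(4.61) = 0
2570x² − 1.803x − 8.313 = 0
x = [1.803 + √(3.252 + 85455)]/(2 × 2570) = 0.05722 m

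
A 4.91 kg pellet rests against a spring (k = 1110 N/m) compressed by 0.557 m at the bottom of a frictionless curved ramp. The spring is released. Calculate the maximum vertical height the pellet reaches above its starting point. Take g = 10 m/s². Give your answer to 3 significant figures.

h = 3.51 m

Energy conservation from release to the highest point: ½kx² = mgh
h = kx²/(2mg) = (1110)(0.557)²/(2 × 4.91 × 10) = 3.507 m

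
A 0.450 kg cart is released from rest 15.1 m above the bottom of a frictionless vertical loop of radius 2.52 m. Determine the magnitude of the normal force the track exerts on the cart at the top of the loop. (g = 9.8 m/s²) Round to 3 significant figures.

N = 30.8 N

Energy from release to top (height 2r): mgh = ½mv_top² + mg(2r)
v_top² = 2g(h − 2r) = 2(9.8)(15.1 − 5.040) = 197.18 m²/s²
At the top, both N and weight point toward the centre: N + mg = mv_top²/r
N = m(v_top²/r − g) = 0.450(197.18/2.52 − 9.8) = 30.80 N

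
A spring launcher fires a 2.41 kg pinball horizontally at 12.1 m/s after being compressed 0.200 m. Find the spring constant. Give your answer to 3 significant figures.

k = 8820 N/m

Spring PE at full compression equals KE at release: ½kx² = ½mv²
k = mv²/x² = (2.41)(12.1)²/(0.200)² = 8821 N/m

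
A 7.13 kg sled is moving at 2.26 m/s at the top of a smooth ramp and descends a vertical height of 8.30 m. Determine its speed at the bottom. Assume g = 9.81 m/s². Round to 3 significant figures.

Mechanical energy is conserved (no friction): ½mv₀² + mgh = ½mv²
v² = v₀² + 2gh = (2.26)² + 2(9.81)(8.30) = 167.95
v = √167.95 = 12.96 m/s

v = 13.0 m/s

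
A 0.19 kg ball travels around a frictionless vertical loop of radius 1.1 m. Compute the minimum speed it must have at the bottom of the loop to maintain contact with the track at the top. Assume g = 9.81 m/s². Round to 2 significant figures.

At the top: mg = mv_top²/r ⇒ v_top² = gr = 10.79 m²/s²
Energy from bottom to top (height 2r): ½mv_bot² = ½mv_top² + mg(2r)
v_bot² = gr + 4gr = 5gr = 53.96
v_bot = √(5gr) = 7.345 m/s

v = 7.3 m/s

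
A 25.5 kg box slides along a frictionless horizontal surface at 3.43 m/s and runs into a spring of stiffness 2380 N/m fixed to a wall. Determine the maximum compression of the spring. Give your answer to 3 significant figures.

Conservation of energy between contact and max compression: ½mv² = ½kx²
x = v√(m/k) = 3.43 × √(25.5/2380) = 0.3550 m

x = 0.355 m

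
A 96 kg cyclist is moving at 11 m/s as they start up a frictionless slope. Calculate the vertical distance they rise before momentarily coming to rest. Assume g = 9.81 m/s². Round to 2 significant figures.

By energy conservation, ½mv² = mgh
h = v²/(2g) = 11²/(2 × 9.81) = 6.167 m

h = 6.2 m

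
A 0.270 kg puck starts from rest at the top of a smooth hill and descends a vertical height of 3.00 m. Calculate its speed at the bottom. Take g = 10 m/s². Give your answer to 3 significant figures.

Mechanical energy is conserved (no friction): mgh = ½mv²
v = √(2gh) = √(2 × 10 × 3.00) = √60.000 = 7.746 m/s

v = 7.75 m/s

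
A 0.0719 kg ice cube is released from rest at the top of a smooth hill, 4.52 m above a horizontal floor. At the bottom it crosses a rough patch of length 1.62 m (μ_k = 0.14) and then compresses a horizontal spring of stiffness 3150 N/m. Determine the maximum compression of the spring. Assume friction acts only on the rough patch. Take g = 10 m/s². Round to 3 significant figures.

x = 0.0443 m

Initial energy: E₁ = mgh = (0.0719)(10)(4.52) = 3.2499 J
Friction removes W_f = μ_k mg d = (0.14)(0.0719)(10)(1.62) = 0.1631 J
Energy reaching the spring: E = 3.2499 − 0.1631 = 3.0868 J
At max compression ½kx² = E ⇒ x = √(2E/k) = √(2 × 3.0868/3150) = 0.04427 m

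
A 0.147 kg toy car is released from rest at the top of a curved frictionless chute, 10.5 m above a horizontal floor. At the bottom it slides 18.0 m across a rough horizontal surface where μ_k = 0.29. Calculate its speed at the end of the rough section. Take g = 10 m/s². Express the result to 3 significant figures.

v = 10.3 m/s

Energy bookkeeping (friction removes W_f = μ_k N d):
mgh = ½mv² + μ_k m g d
W_f = μ_k mg d = (0.29)(0.147)(10)(18.0) = 7.673 J
½mv² = mgh − W_f = 15.435 − 7.673 = 7.7616 J
v = √(2 × 7.7616/0.147) = 10.28 m/s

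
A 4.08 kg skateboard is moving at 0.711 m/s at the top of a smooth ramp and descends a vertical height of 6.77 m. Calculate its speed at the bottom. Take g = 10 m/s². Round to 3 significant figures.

v = 11.7 m/s

Equating total energy at the two states: ½mv₀² + mgh = ½mv²
v² = v₀² + 2gh = (0.711)² + 2(10)(6.77) = 135.91
v = √135.91 = 11.66 m/s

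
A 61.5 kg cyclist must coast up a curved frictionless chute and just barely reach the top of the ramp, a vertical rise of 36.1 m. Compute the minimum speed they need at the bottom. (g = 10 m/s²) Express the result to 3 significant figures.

v = 26.9 m/s

At the top they are momentarily at rest, so all KE converts to PE: ½mv² = mgh
v = √(2gh) = √(2 × 10 × 36.1) = 26.87 m/s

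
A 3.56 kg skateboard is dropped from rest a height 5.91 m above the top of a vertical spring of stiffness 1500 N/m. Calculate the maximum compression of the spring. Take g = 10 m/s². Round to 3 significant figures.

Measuring PE from the top of the relaxed spring, at max compression the skateboard has dropped H + x with zero KE, so:
mg(H + x) = ½kx²
½(1500)x² − (3.56)(10)x − (3.56)(10)(5.91) = 0
750.0x² − 35.60x − 210.4 = 0
x = [35.60 + √(1267 + 631188)]/(2 × 750.0) = 0.5539 m

x = 0.554 m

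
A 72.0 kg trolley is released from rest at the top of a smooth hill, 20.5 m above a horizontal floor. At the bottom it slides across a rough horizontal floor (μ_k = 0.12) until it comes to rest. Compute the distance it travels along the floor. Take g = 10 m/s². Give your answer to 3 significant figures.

Applying the work–energy principle:
At rest all PE has been dissipated by friction: mgh = μ_k m g d
d = h/μ_k = 20.5/0.12 = 170.8 m

d = 171 m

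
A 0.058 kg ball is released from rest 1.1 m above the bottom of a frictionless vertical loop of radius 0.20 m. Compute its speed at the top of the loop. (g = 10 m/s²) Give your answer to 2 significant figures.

Energy conservation: mgh = ½mv_top² + mg(2r)
v_top² = 2g(h − 2r) = 2(10)(1.1 − 0.4000) = 14.00
v_top = 3.742 m/s

v = 3.7 m/s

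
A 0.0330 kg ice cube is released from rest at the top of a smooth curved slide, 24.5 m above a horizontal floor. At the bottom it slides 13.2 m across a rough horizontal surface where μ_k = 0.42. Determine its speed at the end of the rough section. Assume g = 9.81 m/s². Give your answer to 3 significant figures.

Applying the work–energy principle:
mgh = ½mv² + μ_k m g d
W_f = μ_k mg d = (0.42)(0.0330)(9.81)(13.2) = 1.795 J
½mv² = mgh − W_f = 7.9314 − 1.795 = 6.1366 J
v = √(2 × 6.1366/0.0330) = 19.29 m/s

v = 19.3 m/s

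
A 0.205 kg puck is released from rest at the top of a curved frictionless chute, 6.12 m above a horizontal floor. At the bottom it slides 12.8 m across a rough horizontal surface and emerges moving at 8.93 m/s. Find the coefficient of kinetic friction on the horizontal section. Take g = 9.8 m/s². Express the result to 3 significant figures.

μ_k = 0.160

Applying the work–energy principle:
mgh = ½mv² + μ_k m g d
mgh = 12.295 J; ½mv² = 8.1739 J
W_f = 12.295 − 8.1739 = 4.121 J
μ_k = W_f/(mg·d) = 4.121/(2.009 × 12.8) = 0.1603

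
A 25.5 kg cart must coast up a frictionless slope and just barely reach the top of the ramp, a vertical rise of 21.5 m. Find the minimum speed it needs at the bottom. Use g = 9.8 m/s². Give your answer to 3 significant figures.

v = 20.5 m/s

At the top it is momentarily at rest, so all KE converts to PE: ½mv² = mgh
v = √(2gh) = √(2 × 9.8 × 21.5) = 20.53 m/s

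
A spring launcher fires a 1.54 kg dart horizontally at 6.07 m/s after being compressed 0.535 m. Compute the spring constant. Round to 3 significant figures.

k = 198 N/m

Spring PE at full compression equals KE at release: ½kx² = ½mv²
k = mv²/x² = (1.54)(6.07)²/(0.535)² = 198.2 N/m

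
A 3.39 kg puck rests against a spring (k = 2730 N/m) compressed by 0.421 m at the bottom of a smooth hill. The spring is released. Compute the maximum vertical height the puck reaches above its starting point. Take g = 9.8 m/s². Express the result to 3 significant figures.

h = 7.28 m

Energy conservation from release to the highest point: ½kx² = mgh
h = kx²/(2mg) = (2730)(0.421)²/(2 × 3.39 × 9.8) = 7.282 m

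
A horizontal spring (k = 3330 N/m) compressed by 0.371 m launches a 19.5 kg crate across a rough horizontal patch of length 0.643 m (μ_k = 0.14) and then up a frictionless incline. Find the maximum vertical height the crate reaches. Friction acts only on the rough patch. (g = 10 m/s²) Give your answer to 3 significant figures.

h = 1.09 m

Spring energy: E₀ = ½kx² = ½(3330)(0.371)² = 229.17 J
Friction: W_f = μ_k mg d = (0.14)(19.5)(10)(0.643) = 17.55 J
Energy at base of ramp: E = 229.17 − 17.55 = 211.62 J
At max height all remaining energy is PE: mgh = E ⇒ h = E/(mg) = 211.62/(19.5 × 10) = 1.085 m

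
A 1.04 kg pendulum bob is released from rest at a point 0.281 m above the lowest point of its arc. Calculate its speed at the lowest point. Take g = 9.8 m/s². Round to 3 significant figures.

By conservation of mechanical energy, mgh = ½mv²
v = √(2gh) = √(2 × 9.8 × 0.281) = √5.5076 = 2.347 m/s

v = 2.35 m/s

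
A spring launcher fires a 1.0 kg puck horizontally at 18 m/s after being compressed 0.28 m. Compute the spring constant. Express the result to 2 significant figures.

k = 4100 N/m

Energy stored in the spring equals the launch KE: ½kx² = ½mv²
k = mv²/x² = (1.0)(18)²/(0.28)² = 4133 N/m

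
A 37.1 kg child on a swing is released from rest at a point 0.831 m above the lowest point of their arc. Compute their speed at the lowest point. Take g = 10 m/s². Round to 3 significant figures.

v = 4.08 m/s

Mechanical energy is conserved (no friction): mgh = ½mv²
v = √(2gh) = √(2 × 10 × 0.831) = √16.620 = 4.077 m/s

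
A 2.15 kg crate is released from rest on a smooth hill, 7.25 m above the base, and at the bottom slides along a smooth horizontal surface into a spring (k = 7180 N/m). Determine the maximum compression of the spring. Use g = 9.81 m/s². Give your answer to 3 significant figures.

x = 0.206 m

At max compression the crate is momentarily at rest: mgh = ½kx²
x = √(2mgh/k) = √(2 × 2.15 × 9.81 × 7.25 / 7180) = 0.2064 m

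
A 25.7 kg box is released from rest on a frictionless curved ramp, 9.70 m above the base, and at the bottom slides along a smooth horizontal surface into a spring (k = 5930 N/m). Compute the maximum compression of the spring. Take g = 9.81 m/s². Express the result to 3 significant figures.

x = 0.908 m

Energy conservation (no friction) from release to max compression: mgh = ½kx²
x = √(2mgh/k) = √(2 × 25.7 × 9.81 × 9.70 / 5930) = 0.9082 m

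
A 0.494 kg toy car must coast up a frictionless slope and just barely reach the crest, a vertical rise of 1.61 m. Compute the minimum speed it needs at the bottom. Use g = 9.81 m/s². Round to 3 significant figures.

At the top it is momentarily at rest, so all KE converts to PE: ½mv² = mgh
v = √(2gh) = √(2 × 9.81 × 1.61) = 5.620 m/s

v = 5.62 m/s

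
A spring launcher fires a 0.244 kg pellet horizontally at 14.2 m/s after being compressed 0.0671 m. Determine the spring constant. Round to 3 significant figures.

k = 10900 N/m

Spring PE at full compression equals KE at release: ½kx² = ½mv²
k = mv²/x² = (0.244)(14.2)²/(0.0671)² = 10928 N/m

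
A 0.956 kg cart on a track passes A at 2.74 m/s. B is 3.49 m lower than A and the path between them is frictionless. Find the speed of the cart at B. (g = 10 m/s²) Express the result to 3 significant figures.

v = 8.79 m/s

Energy conservation between the two points: ½mv₀² + mgh = ½mv²
v² = v₀² + 2gh = (2.74)² + 2(10)(3.49) = 77.308
v = √77.308 = 8.792 m/s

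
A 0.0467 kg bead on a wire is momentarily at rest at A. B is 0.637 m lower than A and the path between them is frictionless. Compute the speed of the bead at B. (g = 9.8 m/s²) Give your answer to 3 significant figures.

v = 3.53 m/s

By conservation of mechanical energy, mgh = ½mv²
v = √(2gh) = √(2 × 9.8 × 0.637) = √12.485 = 3.533 m/s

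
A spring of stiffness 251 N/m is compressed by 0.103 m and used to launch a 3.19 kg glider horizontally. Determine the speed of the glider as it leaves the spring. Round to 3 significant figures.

v = 0.914 m/s

Conservation of energy: ½kx² = ½mv²
v = x√(k/m) = 0.103 × √(251/3.19) = 0.9136 m/s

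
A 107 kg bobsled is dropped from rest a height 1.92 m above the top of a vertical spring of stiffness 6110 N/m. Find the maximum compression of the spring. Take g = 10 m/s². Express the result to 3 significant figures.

x = 1.01 m

Measuring PE from the top of the relaxed spring, at max compression the bobsled has dropped H + x with zero KE, so:
mg(H + x) = ½kx²
½(6110)x² − (107)(10)x − (107)(10)(1.92) = 0
3055x² − 1070x − 2054 = 0
x = [1070 + √(1.145e+06 + 2.5105e+07)]/(2 × 3055) = 1.014 m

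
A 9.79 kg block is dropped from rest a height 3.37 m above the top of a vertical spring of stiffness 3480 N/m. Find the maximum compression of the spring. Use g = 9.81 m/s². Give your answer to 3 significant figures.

Let x be the compression. The total drop is H + x, and the block is instantaneously at rest at max compression, so energy conservation gives:
mg(H + x) = ½kx²
½(3480)x² − (9.79)(9.81)x − (9.79)(9.81)(3.37) = 0
1740x² − 96.04x − 323.7 = 0
x = [96.04 + √(9224 + 2.2526e+06)]/(2 × 1740) = 0.4598 m

x = 0.460 m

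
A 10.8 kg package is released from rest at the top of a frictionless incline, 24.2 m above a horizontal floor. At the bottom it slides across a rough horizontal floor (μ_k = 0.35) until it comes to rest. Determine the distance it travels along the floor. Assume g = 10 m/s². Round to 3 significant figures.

Applying the work–energy principle:
At rest all PE has been dissipated by friction: mgh = μ_k m g d
d = h/μ_k = 24.2/0.35 = 69.14 m

d = 69.1 m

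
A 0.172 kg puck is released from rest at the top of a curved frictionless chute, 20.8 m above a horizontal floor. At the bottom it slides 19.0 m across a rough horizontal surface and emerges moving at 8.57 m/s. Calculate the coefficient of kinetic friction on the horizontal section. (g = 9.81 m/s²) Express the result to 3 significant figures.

Energy at the top = energy at the end + work done against friction:
mgh = ½mv² + μ_k m g d
mgh = 35.096 J; ½mv² = 6.3163 J
W_f = 35.096 − 6.3163 = 28.78 J
μ_k = W_f/(mg·d) = 28.78/(1.687 × 19.0) = 0.8977

μ_k = 0.898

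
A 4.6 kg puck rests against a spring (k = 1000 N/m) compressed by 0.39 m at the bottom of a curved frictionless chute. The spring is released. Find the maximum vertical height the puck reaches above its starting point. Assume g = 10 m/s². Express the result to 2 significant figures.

h = 1.7 m

At maximum height the puck is at rest, so ½kx² = mgh
h = kx²/(2mg) = (1000)(0.39)²/(2 × 4.6 × 10) = 1.653 m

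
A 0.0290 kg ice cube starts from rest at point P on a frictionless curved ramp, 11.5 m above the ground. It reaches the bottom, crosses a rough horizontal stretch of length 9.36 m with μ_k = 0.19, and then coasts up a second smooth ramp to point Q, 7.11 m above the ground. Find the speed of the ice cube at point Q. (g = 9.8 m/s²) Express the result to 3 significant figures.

Energy at P: mgh₁ = (0.0290)(9.8)(11.5) = 3.2683 J
Friction loss: W_f = μ_k mg d = 0.5054 J
At Q: ½mv² + mgh₂ = mgh₁ − W_f
½mv² = 3.2683 − 0.5054 − 2.0207 = 0.74222 J
v = √(2 × 0.74222/0.0290) = 7.155 m/s

v = 7.15 m/s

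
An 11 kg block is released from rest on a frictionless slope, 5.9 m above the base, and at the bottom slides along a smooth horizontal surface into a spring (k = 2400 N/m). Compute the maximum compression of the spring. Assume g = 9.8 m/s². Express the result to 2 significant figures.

x = 0.73 m

Gravitational PE at the top equals spring PE at max compression: mgh = ½kx²
x = √(2mgh/k) = √(2 × 11 × 9.8 × 5.9 / 2400) = 0.7280 m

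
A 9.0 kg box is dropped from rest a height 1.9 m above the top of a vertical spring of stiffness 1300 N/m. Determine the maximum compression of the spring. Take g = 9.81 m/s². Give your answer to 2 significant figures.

Measuring PE from the top of the relaxed spring, at max compression the box has dropped H + x with zero KE, so:
mg(H + x) = ½kx²
½(1300)x² − (9.0)(9.81)x − (9.0)(9.81)(1.9) = 0
650.0x² − 88.29x − 167.8 = 0
x = [88.29 + √(7795 + 436153)]/(2 × 650.0) = 0.5804 m

x = 0.58 m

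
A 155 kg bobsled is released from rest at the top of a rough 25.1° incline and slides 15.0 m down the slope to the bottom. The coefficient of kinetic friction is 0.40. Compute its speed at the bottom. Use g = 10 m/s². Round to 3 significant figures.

v = 4.31 m/s

Work–energy: mg(L sinθ) − μ_k(mg cosθ)L = ½mv²
mgh = mgL sinθ = (155)(10)(15.0)sin25.1° = 9862.6 J
W_f = μ_k mg cosθ · L = (0.40)(155)(10)cos25.1°·15.0 = 8422 J
½mv² = 9862.6 − 8422 = 1440.8 J
v = √(2 × 1440.8/155) = 4.312 m/s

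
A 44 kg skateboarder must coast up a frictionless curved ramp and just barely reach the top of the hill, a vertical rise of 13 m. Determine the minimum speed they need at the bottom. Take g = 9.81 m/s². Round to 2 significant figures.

v = 16 m/s

At the top they are momentarily at rest, so all KE converts to PE: ½mv² = mgh
v = √(2gh) = √(2 × 9.81 × 13) = 15.97 m/s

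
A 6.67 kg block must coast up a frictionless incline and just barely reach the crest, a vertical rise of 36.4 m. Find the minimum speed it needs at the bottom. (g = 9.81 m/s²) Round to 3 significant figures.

v = 26.7 m/s

At the top it is momentarily at rest, so all KE converts to PE: ½mv² = mgh
v = √(2gh) = √(2 × 9.81 × 36.4) = 26.72 m/s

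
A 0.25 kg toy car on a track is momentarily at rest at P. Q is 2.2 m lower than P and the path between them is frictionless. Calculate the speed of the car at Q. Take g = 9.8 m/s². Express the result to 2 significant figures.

Equating total energy at the two states: mgh = ½mv²
v = √(2gh) = √(2 × 9.8 × 2.2) = √43.120 = 6.567 m/s

v = 6.6 m/s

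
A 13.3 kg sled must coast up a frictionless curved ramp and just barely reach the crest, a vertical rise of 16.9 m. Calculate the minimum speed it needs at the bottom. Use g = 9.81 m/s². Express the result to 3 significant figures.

v = 18.2 m/s

At the top it is momentarily at rest, so all KE converts to PE: ½mv² = mgh
v = √(2gh) = √(2 × 9.81 × 16.9) = 18.21 m/s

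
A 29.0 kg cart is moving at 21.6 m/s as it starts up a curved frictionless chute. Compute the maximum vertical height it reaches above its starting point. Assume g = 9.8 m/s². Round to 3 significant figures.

By energy conservation, ½mv² = mgh
h = v²/(2g) = 21.6²/(2 × 9.8) = 23.80 m

h = 23.8 m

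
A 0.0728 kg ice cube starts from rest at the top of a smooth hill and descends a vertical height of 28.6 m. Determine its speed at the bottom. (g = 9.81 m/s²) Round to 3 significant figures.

By conservation of mechanical energy, mgh = ½mv²
v = √(2gh) = √(2 × 9.81 × 28.6) = √561.13 = 23.69 m/s

v = 23.7 m/s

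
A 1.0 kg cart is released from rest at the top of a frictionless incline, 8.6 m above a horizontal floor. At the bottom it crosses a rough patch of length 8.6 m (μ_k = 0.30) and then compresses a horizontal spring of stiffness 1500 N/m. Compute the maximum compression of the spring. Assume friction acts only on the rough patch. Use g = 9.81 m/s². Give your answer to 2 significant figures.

x = 0.28 m

Initial energy: E₁ = mgh = (1.0)(9.81)(8.6) = 84.366 J
Friction removes W_f = μ_k mg d = (0.30)(1.0)(9.81)(8.6) = 25.31 J
Energy reaching the spring: E = 84.366 − 25.31 = 59.056 J
At max compression ½kx² = E ⇒ x = √(2E/k) = √(2 × 59.056/1500) = 0.2806 m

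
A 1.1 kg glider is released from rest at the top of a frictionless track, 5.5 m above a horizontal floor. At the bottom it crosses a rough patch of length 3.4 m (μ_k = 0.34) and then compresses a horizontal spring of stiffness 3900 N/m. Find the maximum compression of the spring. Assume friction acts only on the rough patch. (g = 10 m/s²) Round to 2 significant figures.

x = 0.16 m

Initial energy: E₁ = mgh = (1.1)(10)(5.5) = 60.500 J
Friction removes W_f = μ_k mg d = (0.34)(1.1)(10)(3.4) = 12.72 J
Energy reaching the spring: E = 60.500 − 12.72 = 47.784 J
At max compression ½kx² = E ⇒ x = √(2E/k) = √(2 × 47.784/3900) = 0.1565 m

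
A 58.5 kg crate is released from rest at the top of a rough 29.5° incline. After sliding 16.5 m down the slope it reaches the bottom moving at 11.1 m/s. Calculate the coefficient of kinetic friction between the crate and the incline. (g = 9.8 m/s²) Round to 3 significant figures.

mgh = ½mv² + μ_k (mg cosθ) L, with h = L sinθ
mgL sinθ = 4658.1 J; ½mv² = 3603.9 J
W_f = 4658.1 − 3603.9 = 1054 J
μ_k = W_f/(mg cosθ · L) = 1054/(499.0 × 16.5) = 0.1280

μ_k = 0.128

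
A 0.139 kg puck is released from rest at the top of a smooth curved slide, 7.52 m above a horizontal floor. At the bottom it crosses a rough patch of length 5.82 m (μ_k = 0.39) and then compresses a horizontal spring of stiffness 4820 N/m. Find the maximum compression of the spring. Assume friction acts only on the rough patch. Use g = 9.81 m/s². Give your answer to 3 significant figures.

x = 0.0545 m

Initial energy: E₁ = mgh = (0.139)(9.81)(7.52) = 10.254 J
Friction removes W_f = μ_k mg d = (0.39)(0.139)(9.81)(5.82) = 3.095 J
Energy reaching the spring: E = 10.254 − 3.095 = 7.1591 J
At max compression ½kx² = E ⇒ x = √(2E/k) = √(2 × 7.1591/4820) = 0.05450 m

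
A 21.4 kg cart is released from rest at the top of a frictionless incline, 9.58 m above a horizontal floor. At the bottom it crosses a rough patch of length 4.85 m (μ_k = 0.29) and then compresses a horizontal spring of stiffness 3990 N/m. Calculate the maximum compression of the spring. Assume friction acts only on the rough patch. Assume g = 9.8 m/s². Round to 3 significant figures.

x = 0.927 m

Initial energy: E₁ = mgh = (21.4)(9.8)(9.58) = 2009.1 J
Friction removes W_f = μ_k mg d = (0.29)(21.4)(9.8)(4.85) = 295.0 J
Energy reaching the spring: E = 2009.1 − 295.0 = 1714.1 J
At max compression ½kx² = E ⇒ x = √(2E/k) = √(2 × 1714.1/3990) = 0.9269 m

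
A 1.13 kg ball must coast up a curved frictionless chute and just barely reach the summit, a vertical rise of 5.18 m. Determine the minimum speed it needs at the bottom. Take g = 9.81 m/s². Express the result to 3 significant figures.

v = 10.1 m/s

At the top it is momentarily at rest, so all KE converts to PE: ½mv² = mgh
v = √(2gh) = √(2 × 9.81 × 5.18) = 10.08 m/s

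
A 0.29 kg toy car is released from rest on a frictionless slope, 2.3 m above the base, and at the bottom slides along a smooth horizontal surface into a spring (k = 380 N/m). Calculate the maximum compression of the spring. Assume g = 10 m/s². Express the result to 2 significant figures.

x = 0.19 m

Energy conservation (no friction) from release to max compression: mgh = ½kx²
x = √(2mgh/k) = √(2 × 0.29 × 10 × 2.3 / 380) = 0.1874 m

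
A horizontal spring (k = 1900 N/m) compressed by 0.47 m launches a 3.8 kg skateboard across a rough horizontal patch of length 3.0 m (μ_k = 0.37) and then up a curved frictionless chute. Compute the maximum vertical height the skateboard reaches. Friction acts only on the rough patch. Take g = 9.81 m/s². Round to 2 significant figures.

Spring energy: E₀ = ½kx² = ½(1900)(0.47)² = 209.85 J
Friction: W_f = μ_k mg d = (0.37)(3.8)(9.81)(3.0) = 41.38 J
Energy at base of ramp: E = 209.85 − 41.38 = 168.48 J
At max height all remaining energy is PE: mgh = E ⇒ h = E/(mg) = 168.48/(3.8 × 9.81) = 4.519 m

h = 4.5 m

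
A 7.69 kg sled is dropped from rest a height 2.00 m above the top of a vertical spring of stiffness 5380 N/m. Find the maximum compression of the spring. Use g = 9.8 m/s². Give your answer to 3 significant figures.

x = 0.251 m

Let x be the compression. The total drop is H + x, and the sled is instantaneously at rest at max compression, so energy conservation gives:
mg(H + x) = ½kx²
½(5380)x² − (7.69)(9.8)x − (7.69)(9.8)(2.00) = 0
2690x² − 75.36x − 150.7 = 0
x = [75.36 + √(5679 + 1.6218e+06)]/(2 × 2690) = 0.2511 m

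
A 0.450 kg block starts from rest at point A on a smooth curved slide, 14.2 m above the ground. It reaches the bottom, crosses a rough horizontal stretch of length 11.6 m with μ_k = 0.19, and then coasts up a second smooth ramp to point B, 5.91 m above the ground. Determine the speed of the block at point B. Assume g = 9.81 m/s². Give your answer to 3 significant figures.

Energy at A: mgh₁ = (0.450)(9.81)(14.2) = 62.686 J
Friction loss: W_f = μ_k mg d = 9.730 J
At B: ½mv² + mgh₂ = mgh₁ − W_f
½mv² = 62.686 − 9.730 − 26.090 = 26.867 J
v = √(2 × 26.867/0.450) = 10.93 m/s

v = 10.9 m/s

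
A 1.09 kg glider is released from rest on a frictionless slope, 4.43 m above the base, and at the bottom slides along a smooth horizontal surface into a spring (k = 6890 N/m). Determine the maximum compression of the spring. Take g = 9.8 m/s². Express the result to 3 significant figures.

Gravitational PE at the top equals spring PE at max compression: mgh = ½kx²
x = √(2mgh/k) = √(2 × 1.09 × 9.8 × 4.43 / 6890) = 0.1172 m

x = 0.117 m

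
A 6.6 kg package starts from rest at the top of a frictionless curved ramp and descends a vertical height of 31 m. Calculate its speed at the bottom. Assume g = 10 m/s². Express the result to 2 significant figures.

v = 25 m/s

Mechanical energy is conserved (no friction): mgh = ½mv²
v = √(2gh) = √(2 × 10 × 31) = √620.00 = 24.90 m/s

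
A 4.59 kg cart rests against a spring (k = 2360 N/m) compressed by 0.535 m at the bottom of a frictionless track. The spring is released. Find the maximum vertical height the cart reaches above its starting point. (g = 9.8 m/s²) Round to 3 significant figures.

h = 7.51 m

Energy conservation from release to the highest point: ½kx² = mgh
h = kx²/(2mg) = (2360)(0.535)²/(2 × 4.59 × 9.8) = 7.508 m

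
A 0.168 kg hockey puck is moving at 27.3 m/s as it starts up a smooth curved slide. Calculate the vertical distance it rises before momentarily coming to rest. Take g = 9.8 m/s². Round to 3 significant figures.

Setting KE at the bottom equal to PE gained: ½mv² = mgh
h = v²/(2g) = 27.3²/(2 × 9.8) = 38.02 m

h = 38.0 m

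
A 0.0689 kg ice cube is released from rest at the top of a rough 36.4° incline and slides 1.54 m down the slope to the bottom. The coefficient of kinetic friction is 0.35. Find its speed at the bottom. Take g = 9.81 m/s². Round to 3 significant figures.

Energy: mgh = ½mv² + W_f, with h = L sinθ and W_f = μ_k (mg cosθ) L
mgh = mgL sinθ = (0.0689)(9.81)(1.54)sin36.4° = 0.61769 J
W_f = μ_k mg cosθ · L = (0.35)(0.0689)(9.81)cos36.4°·1.54 = 0.2932 J
½mv² = 0.61769 − 0.2932 = 0.32445 J
v = √(2 × 0.32445/0.0689) = 3.069 m/s

v = 3.07 m/s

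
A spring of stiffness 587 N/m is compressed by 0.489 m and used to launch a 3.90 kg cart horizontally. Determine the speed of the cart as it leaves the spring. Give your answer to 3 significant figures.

v = 6.00 m/s

The cart leaves the spring when the spring is at natural length, so ½kx² = ½mv²
v = x√(k/m) = 0.489 × √(587/3.90) = 5.999 m/s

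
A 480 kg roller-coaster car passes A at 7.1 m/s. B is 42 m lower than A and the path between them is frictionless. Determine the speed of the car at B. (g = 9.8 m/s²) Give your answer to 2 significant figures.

v = 30 m/s

Energy conservation between the two points: ½mv₀² + mgh = ½mv²
v² = v₀² + 2gh = (7.1)² + 2(9.8)(42) = 873.61
v = √873.61 = 29.56 m/s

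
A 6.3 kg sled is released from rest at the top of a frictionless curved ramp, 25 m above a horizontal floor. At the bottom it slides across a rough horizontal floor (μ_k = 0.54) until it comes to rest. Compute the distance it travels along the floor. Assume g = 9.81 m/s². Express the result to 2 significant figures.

Applying the work–energy principle:
At rest all PE has been dissipated by friction: mgh = μ_k m g d
d = h/μ_k = 25/0.54 = 46.30 m

d = 46 m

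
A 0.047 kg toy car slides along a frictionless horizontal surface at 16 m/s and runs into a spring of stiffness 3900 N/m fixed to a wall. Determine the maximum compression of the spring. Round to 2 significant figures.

At max compression the car is momentarily at rest: ½mv² = ½kx²
x = v√(m/k) = 16 × √(0.047/3900) = 0.05554 m

x = 0.056 m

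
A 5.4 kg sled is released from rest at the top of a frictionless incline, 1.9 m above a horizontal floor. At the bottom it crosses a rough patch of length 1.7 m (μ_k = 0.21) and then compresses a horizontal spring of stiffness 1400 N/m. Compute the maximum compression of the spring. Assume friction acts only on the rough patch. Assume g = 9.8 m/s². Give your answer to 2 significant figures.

Initial energy: E₁ = mgh = (5.4)(9.8)(1.9) = 100.55 J
Friction removes W_f = μ_k mg d = (0.21)(5.4)(9.8)(1.7) = 18.89 J
Energy reaching the spring: E = 100.55 − 18.89 = 81.656 J
At max compression ½kx² = E ⇒ x = √(2E/k) = √(2 × 81.656/1400) = 0.3415 m

x = 0.34 m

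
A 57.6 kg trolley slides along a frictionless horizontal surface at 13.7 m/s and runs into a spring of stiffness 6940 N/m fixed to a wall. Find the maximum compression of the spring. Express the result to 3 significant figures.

At max compression the trolley is momentarily at rest: ½mv² = ½kx²
x = v√(m/k) = 13.7 × √(57.6/6940) = 1.248 m

x = 1.25 m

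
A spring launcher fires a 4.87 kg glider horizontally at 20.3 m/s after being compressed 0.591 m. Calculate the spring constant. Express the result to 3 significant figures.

Energy stored in the spring equals the launch KE: ½kx² = ½mv²
k = mv²/x² = (4.87)(20.3)²/(0.591)² = 5746 N/m

k = 5750 N/m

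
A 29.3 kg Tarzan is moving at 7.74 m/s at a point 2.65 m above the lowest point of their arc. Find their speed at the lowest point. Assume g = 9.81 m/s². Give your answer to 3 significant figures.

v = 10.6 m/s

Equating total energy at the two states: ½mv₀² + mgh = ½mv²
The mass cancels from both sides.
v² = v₀² + 2gh = (7.74)² + 2(9.81)(2.65) = 111.90
v = √111.90 = 10.58 m/s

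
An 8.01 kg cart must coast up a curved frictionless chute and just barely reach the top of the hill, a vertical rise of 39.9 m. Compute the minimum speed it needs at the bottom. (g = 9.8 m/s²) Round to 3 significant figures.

At the top it is momentarily at rest, so all KE converts to PE: ½mv² = mgh
v = √(2gh) = √(2 × 9.8 × 39.9) = 27.96 m/s

v = 28.0 m/s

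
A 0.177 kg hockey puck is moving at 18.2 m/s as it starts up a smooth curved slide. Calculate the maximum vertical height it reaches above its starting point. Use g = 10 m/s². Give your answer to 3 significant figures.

h = 16.6 m

By energy conservation, ½mv² = mgh
h = v²/(2g) = 18.2²/(2 × 10) = 16.56 m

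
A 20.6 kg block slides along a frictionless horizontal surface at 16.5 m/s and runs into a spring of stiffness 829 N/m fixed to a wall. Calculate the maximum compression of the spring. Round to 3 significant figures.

At max compression the block is momentarily at rest: ½mv² = ½kx²
x = v√(m/k) = 16.5 × √(20.6/829) = 2.601 m

x = 2.60 m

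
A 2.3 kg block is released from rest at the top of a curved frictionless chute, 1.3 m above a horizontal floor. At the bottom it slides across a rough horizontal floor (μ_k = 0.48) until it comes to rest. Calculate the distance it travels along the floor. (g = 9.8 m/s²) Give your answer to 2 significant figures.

d = 2.7 m

Energy bookkeeping (friction removes W_f = μ_k N d):
At rest all PE has been dissipated by friction: mgh = μ_k m g d
d = h/μ_k = 1.3/0.48 = 2.708 m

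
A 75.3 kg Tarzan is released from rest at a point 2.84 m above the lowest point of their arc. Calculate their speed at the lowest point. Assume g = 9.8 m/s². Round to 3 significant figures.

Mechanical energy is conserved (no friction): mgh = ½mv²
v = √(2gh) = √(2 × 9.8 × 2.84) = √55.664 = 7.461 m/s

v = 7.46 m/s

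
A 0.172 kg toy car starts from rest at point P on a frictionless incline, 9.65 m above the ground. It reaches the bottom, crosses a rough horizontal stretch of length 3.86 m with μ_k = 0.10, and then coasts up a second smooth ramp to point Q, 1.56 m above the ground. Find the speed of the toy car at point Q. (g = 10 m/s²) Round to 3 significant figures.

v = 12.4 m/s

Energy at P: mgh₁ = (0.172)(10)(9.65) = 16.598 J
Friction loss: W_f = μ_k mg d = 0.6639 J
At Q: ½mv² + mgh₂ = mgh₁ − W_f
½mv² = 16.598 − 0.6639 − 2.6832 = 13.251 J
v = √(2 × 13.251/0.172) = 12.41 m/s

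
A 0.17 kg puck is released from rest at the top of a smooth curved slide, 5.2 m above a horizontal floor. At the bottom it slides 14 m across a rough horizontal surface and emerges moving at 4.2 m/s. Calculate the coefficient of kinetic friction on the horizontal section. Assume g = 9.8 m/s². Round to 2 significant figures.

μ_k = 0.31

Applying the work–energy principle:
mgh = ½mv² + μ_k m g d
mgh = 8.6632 J; ½mv² = 1.4994 J
W_f = 8.6632 − 1.4994 = 7.164 J
μ_k = W_f/(mg·d) = 7.164/(1.666 × 14) = 0.3071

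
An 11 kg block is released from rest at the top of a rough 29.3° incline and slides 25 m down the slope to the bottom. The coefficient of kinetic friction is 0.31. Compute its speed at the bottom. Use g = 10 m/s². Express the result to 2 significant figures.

v = 10 m/s

Taking the bottom as reference, mgh = ½mv² + μ_k N L with h = L sinθ, N = mg cosθ:
mgh = mgL sinθ = (11)(10)(25)sin29.3° = 1345.8 J
W_f = μ_k mg cosθ · L = (0.31)(11)(10)cos29.3°·25 = 743.4 J
½mv² = 1345.8 − 743.4 = 602.36 J
v = √(2 × 602.36/11) = 10.47 m/s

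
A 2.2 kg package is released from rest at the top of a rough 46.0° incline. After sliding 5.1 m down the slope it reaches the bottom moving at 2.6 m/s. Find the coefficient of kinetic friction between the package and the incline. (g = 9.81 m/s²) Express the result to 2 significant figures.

μ_k = 0.94

Energy balance down the incline: mg L sinθ − ½mv² = μ_k (mg cosθ) L
mgL sinθ = 79.176 J; ½mv² = 7.4360 J
W_f = 79.176 − 7.4360 = 71.74 J
μ_k = W_f/(mg cosθ · L) = 71.74/(14.99 × 5.1) = 0.9383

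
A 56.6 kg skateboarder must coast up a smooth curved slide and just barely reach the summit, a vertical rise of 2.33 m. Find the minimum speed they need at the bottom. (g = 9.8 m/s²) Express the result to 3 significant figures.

v = 6.76 m/s

At the top they are momentarily at rest, so all KE converts to PE: ½mv² = mgh
v = √(2gh) = √(2 × 9.8 × 2.33) = 6.758 m/s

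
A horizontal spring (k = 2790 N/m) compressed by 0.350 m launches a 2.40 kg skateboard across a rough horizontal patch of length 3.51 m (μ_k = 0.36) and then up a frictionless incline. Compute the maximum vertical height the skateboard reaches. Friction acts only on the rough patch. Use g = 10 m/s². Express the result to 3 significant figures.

h = 5.86 m

Spring energy: E₀ = ½kx² = ½(2790)(0.350)² = 170.89 J
Friction: W_f = μ_k mg d = (0.36)(2.40)(10)(3.51) = 30.33 J
Energy at base of ramp: E = 170.89 − 30.33 = 140.56 J
At max height all remaining energy is PE: mgh = E ⇒ h = E/(mg) = 140.56/(2.40 × 10) = 5.857 m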